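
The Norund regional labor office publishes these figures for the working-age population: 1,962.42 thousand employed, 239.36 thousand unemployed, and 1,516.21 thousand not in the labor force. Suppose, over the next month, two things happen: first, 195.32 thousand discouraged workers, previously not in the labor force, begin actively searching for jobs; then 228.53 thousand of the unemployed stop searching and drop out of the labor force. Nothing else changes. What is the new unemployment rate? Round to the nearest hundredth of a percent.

New unemployment rate ≈ 9.51%.

Initially, labor force = 1,962.42 + 239.36 = 2,201.78 thousand, so u = 239.36/2,201.78 = 10.87%.
After the first change, unemployed and labor force both rise by 195.32 → E = 1,962.42, U = 434.68, labor force = 2,397.10 thousand.
After the second change, unemployed and labor force both fall by 228.53 → E = 1,962.42, U = 206.15, labor force = 2,168.57 thousand.
New unemployment rate = 206.15 / 2,168.57 = 9.51%.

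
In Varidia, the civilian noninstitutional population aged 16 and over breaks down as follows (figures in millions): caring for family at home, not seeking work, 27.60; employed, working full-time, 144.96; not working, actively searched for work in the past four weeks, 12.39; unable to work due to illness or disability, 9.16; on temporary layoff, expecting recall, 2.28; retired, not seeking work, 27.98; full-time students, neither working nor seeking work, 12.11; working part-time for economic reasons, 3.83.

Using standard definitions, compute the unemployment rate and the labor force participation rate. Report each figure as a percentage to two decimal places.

Unemployment rate ≈ 8.97%; labor force participation rate ≈ 68.02%.

Employed = 144.96 + 3.83 = 148.79 million (anyone who worked, including part-time for economic reasons, counts as employed).
Unemployed = 12.39 + 2.28 = 14.67 million (jobless and actively searching, or on temporary layoff).
Labor force = 148.79 + 14.67 = 163.46 million.
Not in labor force = 27.60 + 9.16 + 27.98 + 12.11 = 76.85 million (those not working and not actively searching are outside the labor force).
Civilian working-age population = 163.46 + 76.85 = 240.31 million.
Unemployment rate = 14.67 / 163.46 = 8.97%.
Labor force participation rate = 163.46 / 240.31 = 68.02%.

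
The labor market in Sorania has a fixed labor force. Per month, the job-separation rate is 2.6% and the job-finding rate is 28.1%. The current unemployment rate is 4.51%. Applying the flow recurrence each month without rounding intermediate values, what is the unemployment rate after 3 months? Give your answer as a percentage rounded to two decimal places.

With a fixed labor force, u_{t+1} = u_t + s·(1−u_t) − f·u_t = u_t·(1−s−f) + s.
Here 1−s−f = 0.693 and s = 0.026.
u_1 = 0.045100 × 0.693 + 0.026 = 0.057254.
u_2 = 0.057254 × 0.693 + 0.026 = 0.065677.
u_3 = 0.065677 × 0.693 + 0.026 = 0.071514.

Unemployment rate after three months ≈ 7.15%.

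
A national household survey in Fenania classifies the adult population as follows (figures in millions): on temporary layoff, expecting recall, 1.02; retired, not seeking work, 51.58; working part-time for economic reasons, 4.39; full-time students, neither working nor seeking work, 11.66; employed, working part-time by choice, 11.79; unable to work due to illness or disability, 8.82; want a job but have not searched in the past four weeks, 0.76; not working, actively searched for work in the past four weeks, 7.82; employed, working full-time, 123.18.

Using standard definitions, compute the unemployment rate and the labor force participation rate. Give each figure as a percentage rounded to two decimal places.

Unemployment rate ≈ 5.96%; labor force participation rate ≈ 67.05%.

Employed = 4.39 + 11.79 + 123.18 = 139.36 million (anyone who worked, including part-time for economic reasons, counts as employed).
Unemployed = 1.02 + 7.82 = 8.84 million (jobless and actively searching, or on temporary layoff).
Labor force = 139.36 + 8.84 = 148.20 million.
Not in labor force = 51.58 + 11.66 + 8.82 + 0.76 = 72.82 million (those not working and not actively searching are outside the labor force — including those who want a job but have given up searching).
Civilian working-age population = 148.20 + 72.82 = 221.02 million.
Unemployment rate = 8.84 / 148.20 = 5.96%.
Labor force participation rate = 148.20 / 221.02 = 67.05%.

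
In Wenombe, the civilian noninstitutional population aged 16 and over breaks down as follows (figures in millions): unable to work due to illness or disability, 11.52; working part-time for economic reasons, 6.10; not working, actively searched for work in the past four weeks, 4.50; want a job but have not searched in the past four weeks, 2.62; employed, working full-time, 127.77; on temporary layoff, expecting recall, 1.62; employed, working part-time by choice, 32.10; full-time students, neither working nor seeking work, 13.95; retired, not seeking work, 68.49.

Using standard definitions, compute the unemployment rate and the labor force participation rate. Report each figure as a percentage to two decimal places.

Unemployment rate ≈ 3.56%; labor force participation rate ≈ 64.05%.

Employed = 6.10 + 127.77 + 32.10 = 165.97 million (anyone who worked, including part-time for economic reasons, counts as employed).
Unemployed = 4.50 + 1.62 = 6.12 million (jobless and actively searching, or on temporary layoff).
Labor force = 165.97 + 6.12 = 172.09 million.
Not in labor force = 11.52 + 2.62 + 13.95 + 68.49 = 96.58 million (those not working and not actively searching are outside the labor force — including those who want a job but have given up searching).
Civilian working-age population = 172.09 + 96.58 = 268.67 million.
Unemployment rate = 6.12 / 172.09 = 3.56%.
Labor force participation rate = 172.09 / 268.67 = 64.05%.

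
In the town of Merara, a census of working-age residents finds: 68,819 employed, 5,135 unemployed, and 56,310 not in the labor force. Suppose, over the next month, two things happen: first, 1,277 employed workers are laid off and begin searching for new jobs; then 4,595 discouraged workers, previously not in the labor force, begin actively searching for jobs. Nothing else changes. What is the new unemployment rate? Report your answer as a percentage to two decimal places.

Initially, labor force = 68,819 + 5,135 = 73,954, so u = 5,135/73,954 = 6.94%.
After the first change, employed falls and unemployed rises by 1,277; labor force unchanged → E = 67,542, U = 6,412, labor force = 73,954.
After the second change, unemployed and labor force both rise by 4,595 → E = 67,542, U = 11,007, labor force = 78,549.
New unemployment rate = 11,007 / 78,549 = 14.01%.

New unemployment rate ≈ 14.01%.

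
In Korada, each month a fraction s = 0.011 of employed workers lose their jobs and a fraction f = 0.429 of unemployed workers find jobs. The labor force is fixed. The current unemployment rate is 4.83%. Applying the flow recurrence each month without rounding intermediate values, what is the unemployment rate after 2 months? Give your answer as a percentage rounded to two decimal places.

With a fixed labor force, u_{t+1} = u_t + s·(1−u_t) − f·u_t = u_t·(1−s−f) + s.
Here 1−s−f = 0.560 and s = 0.011.
u_1 = 0.048300 × 0.560 + 0.011 = 0.038048.
u_2 = 0.038048 × 0.560 + 0.011 = 0.032307.

Unemployment rate after two months ≈ 3.23%.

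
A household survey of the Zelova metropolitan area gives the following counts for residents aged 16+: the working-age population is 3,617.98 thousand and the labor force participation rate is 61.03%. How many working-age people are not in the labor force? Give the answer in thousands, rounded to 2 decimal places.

About 1,409.93 thousand are not in the labor force.

Share not in the labor force = 1 − 0.6103 = 0.3897.
Not in labor force = 0.3897 × 3,617.98 ≈ 1,409.93 thousand.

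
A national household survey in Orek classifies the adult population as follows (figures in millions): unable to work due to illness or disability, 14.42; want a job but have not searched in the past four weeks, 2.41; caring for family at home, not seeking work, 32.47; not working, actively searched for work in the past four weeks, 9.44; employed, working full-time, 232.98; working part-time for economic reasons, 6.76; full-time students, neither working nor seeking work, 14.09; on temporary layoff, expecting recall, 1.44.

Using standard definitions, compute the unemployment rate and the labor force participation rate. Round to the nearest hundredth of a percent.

Employed = 232.98 + 6.76 = 239.74 million (anyone who worked, including part-time for economic reasons, counts as employed).
Unemployed = 9.44 + 1.44 = 10.88 million (jobless and actively searching, or on temporary layoff).
Labor force = 239.74 + 10.88 = 250.62 million.
Not in labor force = 14.42 + 2.41 + 32.47 + 14.09 = 63.39 million (those not working and not actively searching are outside the labor force — including those who want a job but have given up searching).
Civilian working-age population = 250.62 + 63.39 = 314.01 million.
Unemployment rate = 10.88 / 250.62 = 4.34%.
Labor force participation rate = 250.62 / 314.01 = 79.81%.

Unemployment rate ≈ 4.34%; labor force participation rate ≈ 79.81%.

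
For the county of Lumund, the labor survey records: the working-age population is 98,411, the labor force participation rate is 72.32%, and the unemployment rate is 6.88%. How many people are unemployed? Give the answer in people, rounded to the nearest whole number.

Labor force = 0.7232 × 98,411 = 71,171.
Unemployed = 0.0688 × 71,171 ≈ 4,897.

About 4,897 are unemployed.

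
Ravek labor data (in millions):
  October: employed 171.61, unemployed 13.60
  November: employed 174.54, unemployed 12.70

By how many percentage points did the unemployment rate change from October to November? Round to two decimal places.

October: labor force = 171.61 + 13.60 = 185.21; u = 13.60/185.21 = 7.34%.
November: labor force = 174.54 + 12.70 = 187.24; u = 12.70/187.24 = 6.78%.
Change = 6.78% − 7.34% = −0.56 pp.

The unemployment rate changed by −0.56 percentage points.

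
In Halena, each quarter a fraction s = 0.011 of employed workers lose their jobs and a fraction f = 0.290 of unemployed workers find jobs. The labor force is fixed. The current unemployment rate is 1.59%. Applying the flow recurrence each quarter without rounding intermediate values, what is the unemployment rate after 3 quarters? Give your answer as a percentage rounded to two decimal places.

Unemployment rate after three quarters ≈ 2.95%.

With a fixed labor force, u_{t+1} = u_t + s·(1−u_t) − f·u_t = u_t·(1−s−f) + s.
Here 1−s−f = 0.699 and s = 0.011.
u_1 = 0.015900 × 0.699 + 0.011 = 0.022114.
u_2 = 0.022114 × 0.699 + 0.011 = 0.026458.
u_3 = 0.026458 × 0.699 + 0.011 = 0.029494.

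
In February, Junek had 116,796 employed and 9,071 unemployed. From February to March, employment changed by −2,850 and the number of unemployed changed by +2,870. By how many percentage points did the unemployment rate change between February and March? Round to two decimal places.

February: labor force = 116,796 + 9,071 = 125,867; u = 9,071/125,867 = 7.21%.
March: labor force = 113,946 + 11,941 = 125,887; u = 11,941/125,887 = 9.49%.
Change = 9.49% − 7.21% = +2.28 pp.

The unemployment rate changed by +2.28 percentage points.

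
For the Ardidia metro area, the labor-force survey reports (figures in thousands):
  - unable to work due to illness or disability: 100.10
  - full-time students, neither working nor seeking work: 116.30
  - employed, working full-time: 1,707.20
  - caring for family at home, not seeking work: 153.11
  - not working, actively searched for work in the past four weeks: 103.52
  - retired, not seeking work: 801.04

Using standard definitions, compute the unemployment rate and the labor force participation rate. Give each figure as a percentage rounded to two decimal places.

Unemployment rate ≈ 5.72%; labor force participation rate ≈ 60.74%.

Employed = 1,707.20 thousand.
Unemployed = 103.52 thousand.
Labor force = 1,707.20 + 103.52 = 1,810.72 thousand.
Not in labor force = 100.10 + 116.30 + 153.11 + 801.04 = 1,170.55 thousand (those not working and not actively searching are outside the labor force).
Civilian working-age population = 1,810.72 + 1,170.55 = 2,981.27 thousand.
Unemployment rate = 103.52 / 1,810.72 = 5.72%.
Labor force participation rate = 1,810.72 / 2,981.27 = 60.74%.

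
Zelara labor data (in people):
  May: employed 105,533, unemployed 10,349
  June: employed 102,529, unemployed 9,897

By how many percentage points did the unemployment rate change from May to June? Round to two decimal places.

May: labor force = 105,533 + 10,349 = 115,882; u = 10,349/115,882 = 8.93%.
June: labor force = 102,529 + 9,897 = 112,426; u = 9,897/112,426 = 8.80%.
Change = 8.80% − 8.93% = −0.13 pp.

The unemployment rate changed by −0.13 percentage points.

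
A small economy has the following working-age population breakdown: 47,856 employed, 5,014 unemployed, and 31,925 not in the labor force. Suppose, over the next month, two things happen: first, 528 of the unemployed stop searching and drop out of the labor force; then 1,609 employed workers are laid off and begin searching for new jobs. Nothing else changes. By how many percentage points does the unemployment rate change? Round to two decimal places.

Initially, labor force = 47,856 + 5,014 = 52,870, so u = 5,014/52,870 = 9.48%.
After the first change, unemployed and labor force both fall by 528 → E = 47,856, U = 4,486, labor force = 52,342.
After the second change, employed falls and unemployed rises by 1,609; labor force unchanged → E = 46,247, U = 6,095, labor force = 52,342.
New unemployment rate = 6,095 / 52,342 = 11.64%.
Change = 11.64% − 9.48% = +2.16 percentage points.

The unemployment rate changes by +2.16 percentage points.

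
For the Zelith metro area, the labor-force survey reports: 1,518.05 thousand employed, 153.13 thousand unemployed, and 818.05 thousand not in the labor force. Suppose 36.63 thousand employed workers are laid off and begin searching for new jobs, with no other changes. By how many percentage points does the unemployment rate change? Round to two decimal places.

The unemployment rate changes by +2.19 percentage points.

Initially, labor force = 1,518.05 + 153.13 = 1,671.18 thousand, so u = 153.13/1,671.18 = 9.16%.
After the change, employed falls and unemployed rises by 36.63; labor force unchanged → E = 1,481.42, U = 189.76, labor force = 1,671.18 thousand.
New unemployment rate = 189.76 / 1,671.18 = 11.35%.
Change = 11.35% − 9.16% = +2.19 percentage points.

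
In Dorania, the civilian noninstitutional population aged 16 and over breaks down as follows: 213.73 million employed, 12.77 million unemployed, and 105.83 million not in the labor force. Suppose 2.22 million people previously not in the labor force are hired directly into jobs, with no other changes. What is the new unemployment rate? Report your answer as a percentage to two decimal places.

Initially, labor force = 213.73 + 12.77 = 226.50 million, so u = 12.77/226.50 = 5.64%.
After the change, employed and labor force both rise by 2.22; unemployed unchanged → E = 215.95, U = 12.77, labor force = 228.72 million.
New unemployment rate = 12.77 / 228.72 = 5.58%.

New unemployment rate ≈ 5.58%.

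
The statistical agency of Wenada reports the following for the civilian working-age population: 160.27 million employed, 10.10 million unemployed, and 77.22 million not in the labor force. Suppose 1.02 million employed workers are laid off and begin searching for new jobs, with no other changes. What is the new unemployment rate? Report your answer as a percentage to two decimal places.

Initially, labor force = 160.27 + 10.10 = 170.37 million, so u = 10.10/170.37 = 5.93%.
After the change, employed falls and unemployed rises by 1.02; labor force unchanged → E = 159.25, U = 11.12, labor force = 170.37 million.
New unemployment rate = 11.12 / 170.37 = 6.53%.

New unemployment rate ≈ 6.53%.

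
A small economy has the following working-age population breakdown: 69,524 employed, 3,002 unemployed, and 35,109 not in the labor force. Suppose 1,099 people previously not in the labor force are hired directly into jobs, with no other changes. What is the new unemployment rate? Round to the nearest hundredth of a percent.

Initially, labor force = 69,524 + 3,002 = 72,526, so u = 3,002/72,526 = 4.14%.
After the change, employed and labor force both rise by 1,099; unemployed unchanged → E = 70,623, U = 3,002, labor force = 73,625.
New unemployment rate = 3,002 / 73,625 = 4.08%.

New unemployment rate ≈ 4.08%.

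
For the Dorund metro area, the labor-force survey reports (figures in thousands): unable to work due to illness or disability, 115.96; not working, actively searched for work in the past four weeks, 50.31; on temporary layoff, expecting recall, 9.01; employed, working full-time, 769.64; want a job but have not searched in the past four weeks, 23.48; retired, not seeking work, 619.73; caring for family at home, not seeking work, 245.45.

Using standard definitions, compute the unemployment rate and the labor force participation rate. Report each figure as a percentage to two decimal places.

Unemployment rate ≈ 7.16%; labor force participation rate ≈ 45.21%.

Employed = 769.64 thousand.
Unemployed = 50.31 + 9.01 = 59.32 thousand (jobless and actively searching, or on temporary layoff).
Labor force = 769.64 + 59.32 = 828.96 thousand.
Not in labor force = 115.96 + 23.48 + 619.73 + 245.45 = 1,004.62 thousand (those not working and not actively searching are outside the labor force — including those who want a job but have given up searching).
Civilian working-age population = 828.96 + 1,004.62 = 1,833.58 thousand.
Unemployment rate = 59.32 / 828.96 = 7.16%.
Labor force participation rate = 828.96 / 1,833.58 = 45.21%.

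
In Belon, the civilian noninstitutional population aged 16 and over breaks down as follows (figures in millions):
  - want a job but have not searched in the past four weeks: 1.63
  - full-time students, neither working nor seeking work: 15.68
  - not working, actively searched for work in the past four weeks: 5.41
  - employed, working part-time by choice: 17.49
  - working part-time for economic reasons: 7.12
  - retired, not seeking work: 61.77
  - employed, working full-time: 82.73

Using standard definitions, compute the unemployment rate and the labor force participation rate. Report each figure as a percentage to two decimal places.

Unemployment rate ≈ 4.80%; labor force participation rate ≈ 58.78%.

Employed = 17.49 + 7.12 + 82.73 = 107.34 million (anyone who worked, including part-time for economic reasons, counts as employed).
Unemployed = 5.41 million.
Labor force = 107.34 + 5.41 = 112.75 million.
Not in labor force = 1.63 + 15.68 + 61.77 = 79.08 million (those not working and not actively searching are outside the labor force — including those who want a job but have given up searching).
Civilian working-age population = 112.75 + 79.08 = 191.83 million.
Unemployment rate = 5.41 / 112.75 = 4.80%.
Labor force participation rate = 112.75 / 191.83 = 58.78%.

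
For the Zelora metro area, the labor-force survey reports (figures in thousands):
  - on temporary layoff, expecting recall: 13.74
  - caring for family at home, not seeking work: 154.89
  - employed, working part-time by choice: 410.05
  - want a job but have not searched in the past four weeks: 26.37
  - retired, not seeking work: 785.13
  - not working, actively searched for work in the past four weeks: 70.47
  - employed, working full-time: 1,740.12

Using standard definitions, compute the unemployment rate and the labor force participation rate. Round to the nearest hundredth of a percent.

Employed = 410.05 + 1,740.12 = 2,150.17 thousand.
Unemployed = 13.74 + 70.47 = 84.21 thousand (jobless and actively searching, or on temporary layoff).
Labor force = 2,150.17 + 84.21 = 2,234.38 thousand.
Not in labor force = 154.89 + 26.37 + 785.13 = 966.39 thousand (those not working and not actively searching are outside the labor force — including those who want a job but have given up searching).
Civilian working-age population = 2,234.38 + 966.39 = 3,200.77 thousand.
Unemployment rate = 84.21 / 2,234.38 = 3.77%.
Labor force participation rate = 2,234.38 / 3,200.77 = 69.81%.

Unemployment rate ≈ 3.77%; labor force participation rate ≈ 69.81%.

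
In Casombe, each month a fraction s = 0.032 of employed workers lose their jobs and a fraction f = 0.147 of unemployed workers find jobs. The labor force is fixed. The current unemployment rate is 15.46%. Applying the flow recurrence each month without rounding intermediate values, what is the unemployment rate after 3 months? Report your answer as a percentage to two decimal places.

With a fixed labor force, u_{t+1} = u_t + s·(1−u_t) − f·u_t = u_t·(1−s−f) + s.
Here 1−s−f = 0.821 and s = 0.032.
u_1 = 0.154600 × 0.821 + 0.032 = 0.158927.
u_2 = 0.158927 × 0.821 + 0.032 = 0.162479.
u_3 = 0.162479 × 0.821 + 0.032 = 0.165395.

Unemployment rate after three months ≈ 16.54%.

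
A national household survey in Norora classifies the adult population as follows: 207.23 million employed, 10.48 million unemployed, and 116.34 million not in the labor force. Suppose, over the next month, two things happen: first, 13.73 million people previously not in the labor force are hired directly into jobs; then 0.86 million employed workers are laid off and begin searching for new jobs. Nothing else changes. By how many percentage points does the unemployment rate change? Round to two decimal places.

The unemployment rate changes by +0.09 percentage points.

Initially, labor force = 207.23 + 10.48 = 217.71 million, so u = 10.48/217.71 = 4.81%.
After the first change, employed and labor force both rise by 13.73; unemployed unchanged → E = 220.96, U = 10.48, labor force = 231.44 million.
After the second change, employed falls and unemployed rises by 0.86; labor force unchanged → E = 220.10, U = 11.34, labor force = 231.44 million.
New unemployment rate = 11.34 / 231.44 = 4.90%.
Change = 4.90% − 4.81% = +0.09 percentage points.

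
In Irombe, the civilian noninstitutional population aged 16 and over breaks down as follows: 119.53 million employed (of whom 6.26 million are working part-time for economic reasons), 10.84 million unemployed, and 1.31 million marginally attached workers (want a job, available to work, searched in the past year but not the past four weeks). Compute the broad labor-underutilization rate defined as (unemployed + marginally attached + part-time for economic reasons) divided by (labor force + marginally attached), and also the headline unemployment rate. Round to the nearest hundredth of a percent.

Broad underutilization rate ≈ 13.98%; headline unemployment rate ≈ 8.31%.

Labor force = 119.53 + 10.84 = 130.37 million.
Numerator = 10.84 + 1.31 + 6.26 = 18.41 million.
Denominator = 130.37 + 1.31 = 131.68 million.
Broad rate = 18.41 / 131.68 = 13.98%.
Headline unemployment rate = 10.84 / 130.37 = 8.31%.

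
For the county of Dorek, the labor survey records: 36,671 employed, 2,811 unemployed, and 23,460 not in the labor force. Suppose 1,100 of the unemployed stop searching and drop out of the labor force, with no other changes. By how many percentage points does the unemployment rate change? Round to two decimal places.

The unemployment rate changes by −2.66 percentage points.

Initially, labor force = 36,671 + 2,811 = 39,482, so u = 2,811/39,482 = 7.12%.
After the change, unemployed and labor force both fall by 1,100 → E = 36,671, U = 1,711, labor force = 38,382.
New unemployment rate = 1,711 / 38,382 = 4.46%.
Change = 4.46% − 7.12% = −2.66 percentage points.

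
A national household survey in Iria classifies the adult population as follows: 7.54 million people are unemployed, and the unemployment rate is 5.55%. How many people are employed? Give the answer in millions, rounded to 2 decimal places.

Labor force = U / u = 7.54 / 0.0555 ≈ 135.86 million.
Employed = labor force − unemployed = 135.86 − 7.54 = 128.32 million.

About 128.32 million are employed.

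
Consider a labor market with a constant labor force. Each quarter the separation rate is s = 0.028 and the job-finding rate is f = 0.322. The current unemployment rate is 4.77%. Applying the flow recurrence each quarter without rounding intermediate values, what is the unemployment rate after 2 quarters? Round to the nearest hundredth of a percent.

Unemployment rate after two quarters ≈ 6.64%.

With a fixed labor force, u_{t+1} = u_t + s·(1−u_t) − f·u_t = u_t·(1−s−f) + s.
Here 1−s−f = 0.650 and s = 0.028.
u_1 = 0.047700 × 0.650 + 0.028 = 0.059005.
u_2 = 0.059005 × 0.650 + 0.028 = 0.066353.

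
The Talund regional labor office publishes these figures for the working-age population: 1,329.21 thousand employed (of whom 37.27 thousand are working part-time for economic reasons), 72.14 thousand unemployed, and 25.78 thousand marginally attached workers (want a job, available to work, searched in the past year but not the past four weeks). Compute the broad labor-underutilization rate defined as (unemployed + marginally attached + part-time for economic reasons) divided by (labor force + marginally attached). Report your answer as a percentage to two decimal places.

Labor force = 1,329.21 + 72.14 = 1,401.35 thousand.
Numerator = 72.14 + 25.78 + 37.27 = 135.19 thousand.
Denominator = 1,401.35 + 25.78 = 1,427.13 thousand.
Broad rate = 135.19 / 1,427.13 = 9.47%.

Broad underutilization rate ≈ 9.47%.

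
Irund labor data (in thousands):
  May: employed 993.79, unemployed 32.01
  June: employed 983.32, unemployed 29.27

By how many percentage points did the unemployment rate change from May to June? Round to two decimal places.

May: labor force = 993.79 + 32.01 = 1,025.80; u = 32.01/1,025.80 = 3.12%.
June: labor force = 983.32 + 29.27 = 1,012.59; u = 29.27/1,012.59 = 2.89%.
Change = 2.89% − 3.12% = −0.23 pp.

The unemployment rate changed by −0.23 percentage points.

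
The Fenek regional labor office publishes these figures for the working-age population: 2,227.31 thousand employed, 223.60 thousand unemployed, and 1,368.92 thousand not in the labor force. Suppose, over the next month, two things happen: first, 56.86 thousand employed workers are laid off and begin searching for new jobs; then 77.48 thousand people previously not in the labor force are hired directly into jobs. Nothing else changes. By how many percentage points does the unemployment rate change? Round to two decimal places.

Initially, labor force = 2,227.31 + 223.60 = 2,450.91 thousand, so u = 223.60/2,450.91 = 9.12%.
After the first change, employed falls and unemployed rises by 56.86; labor force unchanged → E = 2,170.45, U = 280.46, labor force = 2,450.91 thousand.
After the second change, employed and labor force both rise by 77.48; unemployed unchanged → E = 2,247.93, U = 280.46, labor force = 2,528.39 thousand.
New unemployment rate = 280.46 / 2,528.39 = 11.09%.
Change = 11.09% − 9.12% = +1.97 percentage points.

The unemployment rate changes by +1.97 percentage points.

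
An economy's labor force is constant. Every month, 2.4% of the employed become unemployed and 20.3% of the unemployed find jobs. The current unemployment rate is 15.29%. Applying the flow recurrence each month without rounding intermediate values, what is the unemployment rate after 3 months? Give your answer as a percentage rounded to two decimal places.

With a fixed labor force, u_{t+1} = u_t + s·(1−u_t) − f·u_t = u_t·(1−s−f) + s.
Here 1−s−f = 0.773 and s = 0.024.
u_1 = 0.152900 × 0.773 + 0.024 = 0.142192.
u_2 = 0.142192 × 0.773 + 0.024 = 0.133914.
u_3 = 0.133914 × 0.773 + 0.024 = 0.127516.

Unemployment rate after three months ≈ 12.75%.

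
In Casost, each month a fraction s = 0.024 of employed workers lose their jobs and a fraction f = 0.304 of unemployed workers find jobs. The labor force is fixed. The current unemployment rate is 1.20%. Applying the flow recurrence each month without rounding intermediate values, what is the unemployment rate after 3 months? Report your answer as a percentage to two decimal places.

With a fixed labor force, u_{t+1} = u_t + s·(1−u_t) − f·u_t = u_t·(1−s−f) + s.
Here 1−s−f = 0.672 and s = 0.024.
u_1 = 0.012000 × 0.672 + 0.024 = 0.032064.
u_2 = 0.032064 × 0.672 + 0.024 = 0.045547.
u_3 = 0.045547 × 0.672 + 0.024 = 0.054608.

Unemployment rate after three months ≈ 5.46%.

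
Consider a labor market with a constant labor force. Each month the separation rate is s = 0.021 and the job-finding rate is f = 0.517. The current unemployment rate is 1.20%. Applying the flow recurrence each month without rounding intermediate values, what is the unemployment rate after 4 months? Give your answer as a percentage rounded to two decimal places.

With a fixed labor force, u_{t+1} = u_t + s·(1−u_t) − f·u_t = u_t·(1−s−f) + s.
Here 1−s−f = 0.462 and s = 0.021.
u_1 = 0.012000 × 0.462 + 0.021 = 0.026544.
u_2 = 0.026544 × 0.462 + 0.021 = 0.033263.
u_3 = 0.033263 × 0.462 + 0.021 = 0.036368.
u_4 = 0.036368 × 0.462 + 0.021 = 0.037802.

Unemployment rate after four months ≈ 3.78%.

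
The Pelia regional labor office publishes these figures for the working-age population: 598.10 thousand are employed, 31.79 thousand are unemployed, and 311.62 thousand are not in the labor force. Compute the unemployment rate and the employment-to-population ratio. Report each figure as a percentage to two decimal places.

Labor force = employed + unemployed = 598.10 + 31.79 = 629.89 thousand.
Working-age population = 629.89 + 311.62 = 941.51 thousand.
Unemployment rate = 31.79 / 629.89 = 5.05%.
Employment-population ratio = 598.10 / 941.51 = 63.53%.

Unemployment rate ≈ 5.05%; employment-population ratio ≈ 63.53%.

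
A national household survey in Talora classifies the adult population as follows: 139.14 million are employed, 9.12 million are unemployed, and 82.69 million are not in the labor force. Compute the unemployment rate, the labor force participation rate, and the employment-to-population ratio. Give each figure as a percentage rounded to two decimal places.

Unemployment rate ≈ 6.15%; labor force participation rate ≈ 64.20%; employment-population ratio ≈ 60.25%.

Labor force = employed + unemployed = 139.14 + 9.12 = 148.26 million.
Working-age population = 148.26 + 82.69 = 230.95 million.
Unemployment rate = 9.12 / 148.26 = 6.15%.
Labor force participation rate = 148.26 / 230.95 = 64.20%.
Employment-population ratio = 139.14 / 230.95 = 60.25%.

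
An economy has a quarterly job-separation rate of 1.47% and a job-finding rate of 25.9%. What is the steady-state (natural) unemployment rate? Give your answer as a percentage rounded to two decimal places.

Steady-state unemployment rate ≈ 5.37%.

At steady state the flows balance: s·E = f·U, so U/(E+U) = s/(s+f).
u* = 1.47 / (1.47 + 25.9) = 1.47 / 27.37 = 5.37%.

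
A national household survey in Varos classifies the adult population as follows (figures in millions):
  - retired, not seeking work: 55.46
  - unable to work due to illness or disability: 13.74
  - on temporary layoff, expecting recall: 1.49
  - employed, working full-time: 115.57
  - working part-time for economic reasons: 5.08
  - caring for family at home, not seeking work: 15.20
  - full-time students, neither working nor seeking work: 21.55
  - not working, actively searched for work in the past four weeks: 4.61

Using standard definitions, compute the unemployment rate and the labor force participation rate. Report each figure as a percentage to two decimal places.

Unemployment rate ≈ 4.81%; labor force participation rate ≈ 54.47%.

Employed = 115.57 + 5.08 = 120.65 million (anyone who worked, including part-time for economic reasons, counts as employed).
Unemployed = 1.49 + 4.61 = 6.10 million (jobless and actively searching, or on temporary layoff).
Labor force = 120.65 + 6.10 = 126.75 million.
Not in labor force = 55.46 + 13.74 + 15.20 + 21.55 = 105.95 million (those not working and not actively searching are outside the labor force).
Civilian working-age population = 126.75 + 105.95 = 232.70 million.
Unemployment rate = 6.10 / 126.75 = 4.81%.
Labor force participation rate = 126.75 / 232.70 = 54.47%.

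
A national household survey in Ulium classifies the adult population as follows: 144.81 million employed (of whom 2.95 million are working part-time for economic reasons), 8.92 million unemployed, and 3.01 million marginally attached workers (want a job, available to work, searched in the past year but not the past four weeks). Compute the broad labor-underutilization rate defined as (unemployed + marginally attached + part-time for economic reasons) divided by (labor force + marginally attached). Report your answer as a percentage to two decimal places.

Broad underutilization rate ≈ 9.49%.

Labor force = 144.81 + 8.92 = 153.73 million.
Numerator = 8.92 + 3.01 + 2.95 = 14.88 million.
Denominator = 153.73 + 3.01 = 156.74 million.
Broad rate = 14.88 / 156.74 = 9.49%.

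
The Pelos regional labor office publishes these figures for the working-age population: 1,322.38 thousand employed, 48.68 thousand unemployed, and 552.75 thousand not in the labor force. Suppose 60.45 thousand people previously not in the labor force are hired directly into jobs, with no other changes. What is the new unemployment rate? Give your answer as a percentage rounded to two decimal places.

Initially, labor force = 1,322.38 + 48.68 = 1,371.06 thousand, so u = 48.68/1,371.06 = 3.55%.
After the change, employed and labor force both rise by 60.45; unemployed unchanged → E = 1,382.83, U = 48.68, labor force = 1,431.51 thousand.
New unemployment rate = 48.68 / 1,431.51 = 3.40%.

New unemployment rate ≈ 3.40%.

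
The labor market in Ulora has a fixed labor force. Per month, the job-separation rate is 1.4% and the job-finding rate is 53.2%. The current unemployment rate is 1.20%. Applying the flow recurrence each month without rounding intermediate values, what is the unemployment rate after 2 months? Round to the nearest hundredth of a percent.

With a fixed labor force, u_{t+1} = u_t + s·(1−u_t) − f·u_t = u_t·(1−s−f) + s.
Here 1−s−f = 0.454 and s = 0.014.
u_1 = 0.012000 × 0.454 + 0.014 = 0.019448.
u_2 = 0.019448 × 0.454 + 0.014 = 0.022829.

Unemployment rate after two months ≈ 2.28%.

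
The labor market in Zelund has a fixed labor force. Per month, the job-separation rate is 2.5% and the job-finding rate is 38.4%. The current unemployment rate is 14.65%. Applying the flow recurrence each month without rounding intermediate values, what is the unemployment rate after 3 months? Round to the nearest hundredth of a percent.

Unemployment rate after three months ≈ 7.87%.

With a fixed labor force, u_{t+1} = u_t + s·(1−u_t) − f·u_t = u_t·(1−s−f) + s.
Here 1−s−f = 0.591 and s = 0.025.
u_1 = 0.146500 × 0.591 + 0.025 = 0.111582.
u_2 = 0.111582 × 0.591 + 0.025 = 0.090945.
u_3 = 0.090945 × 0.591 + 0.025 = 0.078748.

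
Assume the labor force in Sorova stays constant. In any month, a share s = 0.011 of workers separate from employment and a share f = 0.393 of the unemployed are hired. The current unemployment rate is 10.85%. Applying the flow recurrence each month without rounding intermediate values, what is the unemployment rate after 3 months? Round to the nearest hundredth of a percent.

Unemployment rate after three months ≈ 4.44%.

With a fixed labor force, u_{t+1} = u_t + s·(1−u_t) − f·u_t = u_t·(1−s−f) + s.
Here 1−s−f = 0.596 and s = 0.011.
u_1 = 0.108500 × 0.596 + 0.011 = 0.075666.
u_2 = 0.075666 × 0.596 + 0.011 = 0.056097.
u_3 = 0.056097 × 0.596 + 0.011 = 0.044434.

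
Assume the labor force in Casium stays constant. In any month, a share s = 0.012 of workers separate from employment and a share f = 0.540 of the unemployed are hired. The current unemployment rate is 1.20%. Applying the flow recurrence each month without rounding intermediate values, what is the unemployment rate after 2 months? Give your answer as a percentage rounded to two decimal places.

Unemployment rate after two months ≈ 1.98%.

With a fixed labor force, u_{t+1} = u_t + s·(1−u_t) − f·u_t = u_t·(1−s−f) + s.
Here 1−s−f = 0.448 and s = 0.012.
u_1 = 0.012000 × 0.448 + 0.012 = 0.017376.
u_2 = 0.017376 × 0.448 + 0.012 = 0.019784.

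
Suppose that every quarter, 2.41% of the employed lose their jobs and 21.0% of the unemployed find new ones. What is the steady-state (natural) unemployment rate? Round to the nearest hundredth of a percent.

At steady state the flows balance: s·E = f·U, so U/(E+U) = s/(s+f).
u* = 2.41 / (2.41 + 21.0) = 2.41 / 23.41 = 10.29%.

Steady-state unemployment rate ≈ 10.29%.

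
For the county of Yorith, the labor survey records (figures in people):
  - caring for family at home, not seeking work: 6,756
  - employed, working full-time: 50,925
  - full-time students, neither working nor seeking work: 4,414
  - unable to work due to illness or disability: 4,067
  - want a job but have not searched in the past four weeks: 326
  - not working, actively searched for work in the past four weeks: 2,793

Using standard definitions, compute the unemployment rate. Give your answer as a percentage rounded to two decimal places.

Unemployment rate ≈ 5.20%.

Employed = 50,925.
Unemployed = 2,793.
Labor force = 50,925 + 2,793 = 53,718.
Unemployment rate = 2,793 / 53,718 = 5.20%.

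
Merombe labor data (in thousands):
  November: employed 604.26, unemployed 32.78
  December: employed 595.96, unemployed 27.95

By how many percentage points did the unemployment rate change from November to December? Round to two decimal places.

November: labor force = 604.26 + 32.78 = 637.04; u = 32.78/637.04 = 5.15%.
December: labor force = 595.96 + 27.95 = 623.91; u = 27.95/623.91 = 4.48%.
Change = 4.48% − 5.15% = −0.67 pp.

The unemployment rate changed by −0.67 percentage points.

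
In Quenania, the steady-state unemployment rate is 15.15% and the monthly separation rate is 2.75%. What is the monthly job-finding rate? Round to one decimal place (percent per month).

From u* = s/(s+f): f = s·(1−u)/u.
f = 2.75 × (1 − 0.1515) / 0.1515 = 2.3334 / 0.1515 ≈ 15.4% per month.

Job-finding rate ≈ 15.4% per month.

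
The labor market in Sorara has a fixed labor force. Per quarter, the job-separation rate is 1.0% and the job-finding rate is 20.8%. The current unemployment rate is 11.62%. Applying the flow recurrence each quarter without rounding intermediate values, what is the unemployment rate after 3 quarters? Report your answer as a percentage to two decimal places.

With a fixed labor force, u_{t+1} = u_t + s·(1−u_t) − f·u_t = u_t·(1−s−f) + s.
Here 1−s−f = 0.782 and s = 0.010.
u_1 = 0.116200 × 0.782 + 0.010 = 0.100868.
u_2 = 0.100868 × 0.782 + 0.010 = 0.088879.
u_3 = 0.088879 × 0.782 + 0.010 = 0.079503.

Unemployment rate after three quarters ≈ 7.95%.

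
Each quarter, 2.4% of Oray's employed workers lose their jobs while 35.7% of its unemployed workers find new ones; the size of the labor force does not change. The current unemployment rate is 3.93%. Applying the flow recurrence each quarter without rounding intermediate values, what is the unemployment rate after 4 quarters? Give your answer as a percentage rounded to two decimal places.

Unemployment rate after four quarters ≈ 5.95%.

With a fixed labor force, u_{t+1} = u_t + s·(1−u_t) − f·u_t = u_t·(1−s−f) + s.
Here 1−s−f = 0.619 and s = 0.024.
u_1 = 0.039300 × 0.619 + 0.024 = 0.048327.
u_2 = 0.048327 × 0.619 + 0.024 = 0.053914.
u_3 = 0.053914 × 0.619 + 0.024 = 0.057373.
u_4 = 0.057373 × 0.619 + 0.024 = 0.059514.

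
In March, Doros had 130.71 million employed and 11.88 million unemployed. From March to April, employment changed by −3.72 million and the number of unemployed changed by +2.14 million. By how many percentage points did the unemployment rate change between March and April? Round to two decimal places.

The unemployment rate changed by +1.61 percentage points.

March: labor force = 130.71 + 11.88 = 142.59; u = 11.88/142.59 = 8.33%.
April: labor force = 126.99 + 14.02 = 141.01; u = 14.02/141.01 = 9.94%.
Change = 9.94% − 8.33% = +1.61 pp.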